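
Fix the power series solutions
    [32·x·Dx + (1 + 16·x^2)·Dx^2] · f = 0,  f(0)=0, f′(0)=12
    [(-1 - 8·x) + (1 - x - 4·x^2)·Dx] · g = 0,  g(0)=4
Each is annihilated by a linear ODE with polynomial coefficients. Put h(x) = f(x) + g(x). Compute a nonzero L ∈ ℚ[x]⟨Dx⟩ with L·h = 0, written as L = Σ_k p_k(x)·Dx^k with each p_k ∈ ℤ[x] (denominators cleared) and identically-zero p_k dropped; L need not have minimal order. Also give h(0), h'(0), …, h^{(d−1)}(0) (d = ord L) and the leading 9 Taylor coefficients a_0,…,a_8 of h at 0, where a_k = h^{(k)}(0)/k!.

L = (160 - 640·x - 14848·x^2 - 36864·x^3 - 178176·x^4 - 98304·x^6)·Dx + (-43 - 336·x - 16·x^2 - 3072·x^3 - 35072·x^4 - 124928·x^5 - 12288·x^6 - 98304·x^7)·Dx^2 + (5 + 23·x + 272·x^2 + 16·x^3 + 2368·x^4 - 5888·x^5 - 12288·x^6 - 4096·x^7 - 16384·x^8)·Dx^3  (order 3).
h: a_k = 4, 16, 20, -28, 116, 4372/5, 724, -36804/7, 4660, …
ICs: h(0) = 4, h′(0) = 16, h′′(0) = 40.

f: a_k = 0, 12, 0, -64, 0, 3072/5, 0, -49152/7, 0, …
g: a_k = 4, 4, 20, 36, 116, 260, 724, 1764, 4660, …
L₀ := lclm(L_f,L_g); ord L₀ ≤ 2+1.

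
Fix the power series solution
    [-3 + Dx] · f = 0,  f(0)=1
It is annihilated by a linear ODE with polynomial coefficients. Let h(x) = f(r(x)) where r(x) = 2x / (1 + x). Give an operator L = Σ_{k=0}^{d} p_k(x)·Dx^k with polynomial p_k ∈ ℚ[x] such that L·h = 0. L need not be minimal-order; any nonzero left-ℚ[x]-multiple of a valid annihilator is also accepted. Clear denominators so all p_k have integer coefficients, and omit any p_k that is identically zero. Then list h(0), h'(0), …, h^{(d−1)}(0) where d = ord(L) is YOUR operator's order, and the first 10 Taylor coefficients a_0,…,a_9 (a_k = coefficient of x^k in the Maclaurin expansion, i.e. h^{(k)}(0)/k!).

f: a_k = 1, 3, 9/2, 9/2, 27/8, 81/40, 81/80, 243/560, 729/4480, 243/4480, …
f∘r: x↦r, Dx↦Dx/r' in L_f ⇒ L₀.
L = -6 + (1 + 2·x + x^2)·Dx  (order 1).
h: a_k = 1, 6, 12, 6, -6, -6/5, 24/5, -114/35, -12/35, 102/35, …
ICs: h(0) = 1.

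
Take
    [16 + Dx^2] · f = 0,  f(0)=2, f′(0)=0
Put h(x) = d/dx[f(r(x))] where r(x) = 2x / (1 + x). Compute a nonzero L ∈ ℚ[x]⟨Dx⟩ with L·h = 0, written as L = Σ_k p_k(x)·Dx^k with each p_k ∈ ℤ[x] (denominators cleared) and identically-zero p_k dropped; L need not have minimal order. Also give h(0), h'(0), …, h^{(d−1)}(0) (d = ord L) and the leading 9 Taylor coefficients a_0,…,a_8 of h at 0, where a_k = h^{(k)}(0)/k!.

f: a_k = 2, 0, -16, 0, 64/3, 0, -512/45, 0, 1024/315, …
f∘r: x↦r, Dx↦Dx/r' in L_f ⇒ L₀.
h=h₀': d/dx-closure on L₀ ⇒ L.
L = (70 + 12·x + 6·x^2) + (6 + 18·x + 18·x^2 + 6·x^3)·Dx + (1 + 4·x + 6·x^2 + 4·x^3 + x^4)·Dx^2  (order 2).
h: a_k = 0, -128, 384, 1792/3, -16640/3, 212864/15, -72576/5, -7461376/315, 4888064/35, …
ICs: h(0) = 0, h′(0) = -128.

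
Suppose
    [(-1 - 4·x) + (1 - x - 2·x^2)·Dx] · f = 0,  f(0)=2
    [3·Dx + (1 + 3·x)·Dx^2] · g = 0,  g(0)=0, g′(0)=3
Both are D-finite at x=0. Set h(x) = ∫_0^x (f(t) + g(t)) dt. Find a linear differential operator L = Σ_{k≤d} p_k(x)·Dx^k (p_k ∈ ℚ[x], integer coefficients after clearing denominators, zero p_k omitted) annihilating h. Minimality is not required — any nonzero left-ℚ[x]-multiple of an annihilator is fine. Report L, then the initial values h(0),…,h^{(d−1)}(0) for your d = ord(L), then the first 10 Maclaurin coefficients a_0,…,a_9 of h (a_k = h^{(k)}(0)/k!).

L = (66 + 270·x + 576·x^2 + 336·x^3 + 288·x^4)·Dx^2 + (4 + 96·x + 492·x^2 + 832·x^3 + 696·x^4 + 480·x^5)·Dx^3 + (-3 - 19·x - 25·x^2 + 39·x^3 + 116·x^4 + 164·x^5 + 96·x^6)·Dx^4  (order 4).
h: a_k = 0, 2, 5/2, 1/2, 19/4, 7/20, 151/10, -71/14, 3377/56, -425/8, …
ICs: h(0) = 0, h′(0) = 2, h′′(0) = 5, h′′′(0) = 3.

f: a_k = 2, 2, 6, 10, 22, 42, 86, 170, 342, 682, …
g: a_k = 0, 3, -9/2, 9, -81/4, 243/5, -243/2, 2187/7, -6561/8, 2187, …
h₀=f+g: left-lcm gives L₀, ord ≤ 3.
h=∫h₀ ⇒ L = L₀·Dx.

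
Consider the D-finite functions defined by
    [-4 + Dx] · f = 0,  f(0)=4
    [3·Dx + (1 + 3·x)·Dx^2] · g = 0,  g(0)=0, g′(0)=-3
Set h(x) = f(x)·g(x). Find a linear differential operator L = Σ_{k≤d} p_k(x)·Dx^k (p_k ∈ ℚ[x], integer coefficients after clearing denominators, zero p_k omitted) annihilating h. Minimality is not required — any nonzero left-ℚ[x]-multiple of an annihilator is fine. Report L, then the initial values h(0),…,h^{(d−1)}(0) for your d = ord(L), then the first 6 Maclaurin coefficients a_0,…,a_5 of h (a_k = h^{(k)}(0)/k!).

L = (4 + 48·x) + (-5 - 24·x)·Dx + (1 + 3·x)·Dx^2  (order 2).
h: a_k = 0, -12, -30, -60, -47, -472/5, …
ICs: h(0) = 0, h′(0) = -12.

f: a_k = 4, 16, 32, 128/3, 128/3, 512/15, …
g: a_k = 0, -3, 9/2, -9, 81/4, -243/5, …
L₀ := L_f ⊗_s L_g (sym. prod.), ord ≤ 2.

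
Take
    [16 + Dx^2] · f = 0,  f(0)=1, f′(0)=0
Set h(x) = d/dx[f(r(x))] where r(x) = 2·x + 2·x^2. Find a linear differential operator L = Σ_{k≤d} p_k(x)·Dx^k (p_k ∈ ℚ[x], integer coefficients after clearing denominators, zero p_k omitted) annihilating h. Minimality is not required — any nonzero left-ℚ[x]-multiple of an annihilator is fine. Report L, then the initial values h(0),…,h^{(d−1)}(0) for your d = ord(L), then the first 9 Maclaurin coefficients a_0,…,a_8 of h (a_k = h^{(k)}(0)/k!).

L = (76 + 512·x + 1536·x^2 + 2048·x^3 + 1024·x^4) + (-6 - 12·x)·Dx + (1 + 4·x + 4·x^2)·Dx^2  (order 2).
h: a_k = 0, -64, -192, 1664/3, 10240/3, 59392/15, -157696/15, -12283904/315, -1245184/35, …
ICs: h(0) = 0, h′(0) = -64.

f: a_k = 1, 0, -8, 0, 32/3, 0, -256/45, 0, 512/315, …
Change of var in L_f (x↦r) gives L₀.
h=h₀': d/dx-closure on L₀ ⇒ L.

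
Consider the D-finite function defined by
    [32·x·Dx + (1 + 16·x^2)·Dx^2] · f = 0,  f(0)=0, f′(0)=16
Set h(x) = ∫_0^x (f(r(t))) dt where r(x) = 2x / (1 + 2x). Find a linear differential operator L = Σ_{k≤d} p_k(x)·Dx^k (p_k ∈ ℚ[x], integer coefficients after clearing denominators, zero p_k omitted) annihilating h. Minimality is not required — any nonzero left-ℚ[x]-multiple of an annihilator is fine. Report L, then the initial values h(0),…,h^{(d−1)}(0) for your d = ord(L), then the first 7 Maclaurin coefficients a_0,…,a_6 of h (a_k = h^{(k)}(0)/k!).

f: a_k = 0, 16, 0, -256/3, 0, 4096/5, 0, …
h₀=f(r): pull back L_f along r ⇒ L₀.
∫: right-multiply L₀ by Dx.
L = (4 + 136·x)·Dx^2 + (1 + 4·x + 68·x^2)·Dx^3  (order 3).
h: a_k = 0, 0, 16, -64/3, -416/3, 768, 25856/15, …
ICs: h(0) = 0, h′(0) = 0, h′′(0) = 32.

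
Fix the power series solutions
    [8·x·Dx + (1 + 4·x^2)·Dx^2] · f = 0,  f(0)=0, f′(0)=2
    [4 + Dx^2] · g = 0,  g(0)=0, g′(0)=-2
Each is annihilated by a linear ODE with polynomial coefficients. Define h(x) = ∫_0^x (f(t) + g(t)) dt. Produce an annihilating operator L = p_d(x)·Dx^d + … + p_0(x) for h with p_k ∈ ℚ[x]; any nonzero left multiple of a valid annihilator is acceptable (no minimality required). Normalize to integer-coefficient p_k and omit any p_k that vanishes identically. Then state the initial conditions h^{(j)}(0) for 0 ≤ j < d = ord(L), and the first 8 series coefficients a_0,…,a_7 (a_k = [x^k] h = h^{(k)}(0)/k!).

L = (-352·x + 1792·x^3 + 512·x^5)·Dx^2 + (-4 + 112·x^2 + 576·x^4 + 256·x^6)·Dx^3 + (-88·x + 448·x^3 + 128·x^5)·Dx^4 + (-1 + 28·x^2 + 144·x^4 + 64·x^6)·Dx^5  (order 5).
h: a_k = 0, 0, 0, 0, -1/3, 0, 46/45, 0, …
ICs: h(0) = 0, h′(0) = 0, h′′(0) = 0, h′′′(0) = 0, h′′′′(0) = -8.

f: a_k = 0, 2, 0, -8/3, 0, 32/5, 0, -128/7, …
g: a_k = 0, -2, 0, 4/3, 0, -4/15, 0, 8/315, …
h₀=f+g: left-lcm gives L₀, ord ≤ 4.
Integrate: L := L₀·Dx.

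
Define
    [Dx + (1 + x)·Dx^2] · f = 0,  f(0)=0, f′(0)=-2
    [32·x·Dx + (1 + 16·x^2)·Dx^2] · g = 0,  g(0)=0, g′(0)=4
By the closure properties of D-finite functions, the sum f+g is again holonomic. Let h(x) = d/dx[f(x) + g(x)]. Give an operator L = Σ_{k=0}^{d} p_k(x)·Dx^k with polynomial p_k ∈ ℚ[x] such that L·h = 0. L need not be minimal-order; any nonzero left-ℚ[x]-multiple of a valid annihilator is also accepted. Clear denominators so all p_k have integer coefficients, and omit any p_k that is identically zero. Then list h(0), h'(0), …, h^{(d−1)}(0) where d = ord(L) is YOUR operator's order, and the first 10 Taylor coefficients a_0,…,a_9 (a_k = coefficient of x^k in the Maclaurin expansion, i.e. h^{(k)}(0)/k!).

L = (-32 - 96·x + 1536·x^2 + 512·x^3) + (-34 - 64·x + 1440·x^2 + 3072·x^3 + 1024·x^4)·Dx + (-1 + 31·x + 32·x^2 + 512·x^3 + 768·x^4 + 256·x^5)·Dx^2  (order 2).
h: a_k = 2, 2, -66, 2, 1022, 2, -16386, 2, 262142, 2, …
ICs: h(0) = 2, h′(0) = 2.

f: a_k = 0, -2, 1, -2/3, 1/2, -2/5, 1/3, -2/7, 1/4, -2/9, …
g: a_k = 0, 4, 0, -64/3, 0, 1024/5, 0, -16384/7, 0, 262144/9, …
Weyl lclm of L_f,L_g ⇒ L₀ (ord ≤ 4).
h=h₀': d/dx-closure on L₀ ⇒ L.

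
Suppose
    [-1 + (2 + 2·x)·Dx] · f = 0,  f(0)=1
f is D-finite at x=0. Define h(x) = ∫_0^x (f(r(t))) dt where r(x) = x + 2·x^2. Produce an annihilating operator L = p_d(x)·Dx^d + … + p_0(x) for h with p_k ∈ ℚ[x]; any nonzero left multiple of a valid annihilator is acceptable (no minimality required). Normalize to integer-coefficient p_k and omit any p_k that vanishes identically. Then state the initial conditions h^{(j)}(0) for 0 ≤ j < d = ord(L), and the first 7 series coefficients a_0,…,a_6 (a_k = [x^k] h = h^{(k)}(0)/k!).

f: a_k = 1, 1/2, -1/8, 1/16, -5/128, 7/256, -21/1024, …
Substitute x→r, Dx→(1/r')Dx; clear ⇒ L₀.
Integrate: L := L₀·Dx.
L = (-1 - 4·x)·Dx + (2 + 2·x + 4·x^2)·Dx^2  (order 2).
h: a_k = 0, 1, 1/4, 7/24, -7/64, -21/640, 119/1536, …
ICs: h(0) = 0, h′(0) = 1.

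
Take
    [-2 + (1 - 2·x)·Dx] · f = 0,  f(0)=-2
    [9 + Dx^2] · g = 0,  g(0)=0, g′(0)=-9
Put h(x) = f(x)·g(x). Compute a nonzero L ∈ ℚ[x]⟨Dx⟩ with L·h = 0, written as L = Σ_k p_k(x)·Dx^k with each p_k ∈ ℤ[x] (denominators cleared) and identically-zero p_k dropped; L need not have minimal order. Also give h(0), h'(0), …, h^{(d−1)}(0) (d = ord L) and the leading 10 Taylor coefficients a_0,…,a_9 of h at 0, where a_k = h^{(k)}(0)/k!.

f: a_k = -2, -4, -8, -16, -32, -64, -128, -256, -512, -1024, …
g: a_k = 0, -9, 0, 27/2, 0, -243/40, 0, 729/560, 0, -729/4480, …
f·g: L₀ = L_f ⊗_s L_g, ord ≤ 1·2.
L = (-9 + 18·x) + 4·Dx + (-1 + 2·x)·Dx^2  (order 2).
h: a_k = 0, 18, 36, 45, 90, 3843/20, 3843/10, 214479/280, 214479/140, 6864057/2240, …
ICs: h(0) = 0, h′(0) = 18.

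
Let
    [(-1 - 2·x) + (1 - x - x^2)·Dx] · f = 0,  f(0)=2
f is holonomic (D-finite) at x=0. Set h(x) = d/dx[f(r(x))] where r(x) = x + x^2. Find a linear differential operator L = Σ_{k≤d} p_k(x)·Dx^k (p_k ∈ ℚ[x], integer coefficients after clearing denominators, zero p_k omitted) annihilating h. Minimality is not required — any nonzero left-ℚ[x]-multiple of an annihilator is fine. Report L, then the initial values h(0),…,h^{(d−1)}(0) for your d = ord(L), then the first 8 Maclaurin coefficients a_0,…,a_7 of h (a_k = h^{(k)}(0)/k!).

L = (6 + 24·x + 48·x^2 + 68·x^3 + 84·x^4 + 60·x^5 + 20·x^6) + (-1 - 3·x + 12·x^3 + 25·x^4 + 24·x^5 + 14·x^6 + 4·x^7)·Dx  (order 1).
h: a_k = 2, 12, 42, 128, 370, 1032, 2786, 7376, …
ICs: h(0) = 2.

f: a_k = 2, 2, 4, 6, 10, 16, 26, 42, …
L₀ from L_f via x↦r, Dx↦r'^{-1}Dx.
h=h₀': d/dx-closure on L₀ ⇒ L.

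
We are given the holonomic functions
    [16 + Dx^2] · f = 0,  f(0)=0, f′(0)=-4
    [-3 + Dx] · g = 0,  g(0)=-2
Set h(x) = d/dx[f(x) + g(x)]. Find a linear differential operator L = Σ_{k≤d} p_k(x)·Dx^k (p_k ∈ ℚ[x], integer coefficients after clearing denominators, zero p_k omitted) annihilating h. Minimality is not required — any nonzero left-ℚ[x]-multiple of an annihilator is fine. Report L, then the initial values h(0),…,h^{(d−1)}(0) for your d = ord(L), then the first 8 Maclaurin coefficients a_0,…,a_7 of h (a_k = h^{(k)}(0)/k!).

f: a_k = 0, -4, 0, 32/3, 0, -128/15, 0, 1024/315, …
g: a_k = -2, -6, -9, -9, -27/4, -81/20, -81/40, -243/280, …
f+g: L₀ = lclm(L_f,L_g), ord ≤ 2+1.
h₀' ⇒ L via d/dx closure of L₀.
L = 48 - 16·Dx + 3·Dx^2 - Dx^3  (order 3).
h: a_k = -10, -18, 5, -27, -755/12, -243/20, 1201/72, -729/280, …
ICs: h(0) = -10, h′(0) = -18, h′′(0) = 10.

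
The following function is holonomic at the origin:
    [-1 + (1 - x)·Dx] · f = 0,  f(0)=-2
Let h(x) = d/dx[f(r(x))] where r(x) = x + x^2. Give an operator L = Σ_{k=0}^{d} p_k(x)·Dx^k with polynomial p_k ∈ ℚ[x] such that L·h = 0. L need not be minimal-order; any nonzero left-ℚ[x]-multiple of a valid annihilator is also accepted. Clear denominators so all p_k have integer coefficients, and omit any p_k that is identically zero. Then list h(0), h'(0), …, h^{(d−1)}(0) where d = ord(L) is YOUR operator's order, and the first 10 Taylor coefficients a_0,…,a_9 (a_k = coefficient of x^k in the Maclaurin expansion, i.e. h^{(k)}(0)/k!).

L = (4 + 6·x + 6·x^2) + (-1 - x + 3·x^2 + 2·x^3)·Dx  (order 1).
h: a_k = -2, -8, -18, -40, -80, -156, -294, -544, -990, -1780, …
ICs: h(0) = -2.

f: a_k = -2, -2, -2, -2, -2, -2, -2, -2, -2, -2, …
L₀ from L_f via x↦r, Dx↦r'^{-1}Dx.
Derive L from L₀ (diff closure).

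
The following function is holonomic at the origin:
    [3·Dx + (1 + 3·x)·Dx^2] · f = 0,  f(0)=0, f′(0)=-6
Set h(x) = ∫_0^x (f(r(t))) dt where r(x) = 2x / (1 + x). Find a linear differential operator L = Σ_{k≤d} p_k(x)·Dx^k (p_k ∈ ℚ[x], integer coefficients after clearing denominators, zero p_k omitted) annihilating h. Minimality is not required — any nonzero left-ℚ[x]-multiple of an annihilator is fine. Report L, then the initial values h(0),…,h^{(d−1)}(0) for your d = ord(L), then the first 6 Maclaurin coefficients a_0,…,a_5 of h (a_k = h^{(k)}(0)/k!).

L = (8 + 14·x)·Dx^2 + (1 + 8·x + 7·x^2)·Dx^3  (order 3).
h: a_k = 0, 0, -6, 16, -57, 240, …
ICs: h(0) = 0, h′(0) = 0, h′′(0) = -12.

f: a_k = 0, -6, 9, -18, 81/2, -486/5, …
h₀=f(r): pull back L_f along r ⇒ L₀.
h=∫₀ˣh₀: take L = L₀·Dx.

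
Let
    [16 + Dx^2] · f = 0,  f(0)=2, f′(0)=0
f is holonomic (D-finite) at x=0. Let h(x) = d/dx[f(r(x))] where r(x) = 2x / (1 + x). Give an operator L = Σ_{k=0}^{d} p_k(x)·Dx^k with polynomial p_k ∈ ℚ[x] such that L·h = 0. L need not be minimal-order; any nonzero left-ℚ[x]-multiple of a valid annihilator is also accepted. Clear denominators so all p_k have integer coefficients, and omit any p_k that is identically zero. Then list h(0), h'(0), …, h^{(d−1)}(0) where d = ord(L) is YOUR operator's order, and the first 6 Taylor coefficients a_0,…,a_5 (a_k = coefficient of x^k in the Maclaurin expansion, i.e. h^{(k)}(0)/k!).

f: a_k = 2, 0, -16, 0, 64/3, 0, …
f∘r: x↦r, Dx↦Dx/r' in L_f ⇒ L₀.
Differentiate: ansatz ord ≤ ord L₀ ⇒ L.
L = (70 + 12·x + 6·x^2) + (6 + 18·x + 18·x^2 + 6·x^3)·Dx + (1 + 4·x + 6·x^2 + 4·x^3 + x^4)·Dx^2  (order 2).
h: a_k = 0, -128, 384, 1792/3, -16640/3, 212864/15, …
ICs: h(0) = 0, h′(0) = -128.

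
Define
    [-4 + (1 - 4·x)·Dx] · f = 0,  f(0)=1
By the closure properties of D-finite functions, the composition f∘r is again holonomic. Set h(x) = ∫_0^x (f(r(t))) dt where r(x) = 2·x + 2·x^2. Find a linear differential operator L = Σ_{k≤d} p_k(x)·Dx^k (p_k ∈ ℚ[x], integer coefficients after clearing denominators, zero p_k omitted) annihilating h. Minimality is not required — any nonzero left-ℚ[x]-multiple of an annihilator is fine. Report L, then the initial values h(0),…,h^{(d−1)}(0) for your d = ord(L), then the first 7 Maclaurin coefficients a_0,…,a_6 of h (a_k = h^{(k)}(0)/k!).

f: a_k = 1, 4, 16, 64, 256, 1024, 4096, …
f∘r: x↦r, Dx↦Dx/r' in L_f ⇒ L₀.
∫: right-multiply L₀ by Dx.
L = (8 + 16·x)·Dx + (-1 + 8·x + 8·x^2)·Dx^2  (order 2).
h: a_k = 0, 1, 4, 24, 160, 5696/5, 8448, …
ICs: h(0) = 0, h′(0) = 1.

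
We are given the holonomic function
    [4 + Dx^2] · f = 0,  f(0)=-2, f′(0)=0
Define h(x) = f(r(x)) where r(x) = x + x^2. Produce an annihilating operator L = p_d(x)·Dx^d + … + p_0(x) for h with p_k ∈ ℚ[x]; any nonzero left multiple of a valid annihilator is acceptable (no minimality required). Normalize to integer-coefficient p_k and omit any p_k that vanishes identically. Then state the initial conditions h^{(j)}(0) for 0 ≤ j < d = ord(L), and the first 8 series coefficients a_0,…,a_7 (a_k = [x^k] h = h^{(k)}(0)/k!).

f: a_k = -2, 0, 4, 0, -4/3, 0, 8/45, 0, …
L₀ from L_f via x↦r, Dx↦r'^{-1}Dx.
L = (4 + 24·x + 48·x^2 + 32·x^3) - 2·Dx + (1 + 2·x)·Dx^2  (order 2).
h: a_k = -2, 0, 4, 8, 8/3, -16/3, -352/45, -64/15, …
ICs: h(0) = -2, h′(0) = 0.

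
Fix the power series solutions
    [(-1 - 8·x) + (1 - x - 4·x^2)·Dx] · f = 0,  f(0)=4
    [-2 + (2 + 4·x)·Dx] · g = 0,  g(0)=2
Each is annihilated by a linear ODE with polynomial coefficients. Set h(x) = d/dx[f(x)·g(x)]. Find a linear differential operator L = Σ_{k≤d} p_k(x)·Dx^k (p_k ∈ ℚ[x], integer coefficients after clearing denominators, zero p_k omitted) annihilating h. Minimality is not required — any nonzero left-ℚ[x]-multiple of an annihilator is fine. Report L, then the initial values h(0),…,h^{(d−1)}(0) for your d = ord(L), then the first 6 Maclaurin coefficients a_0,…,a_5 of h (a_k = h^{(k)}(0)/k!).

f: a_k = 4, 4, 20, 36, 116, 260, …
g: a_k = 2, 2, -1, 1, -5/4, 7/4, …
Product ⇒ symmetric product L₀, ord ≤ 1.
Differentiate: ansatz ord ≤ ord L₀ ⇒ L.
L = (11 + 84·x + 243·x^2 + 360·x^3 + 240·x^4) + (-2 - 11·x - 9·x^2 + 58·x^3 + 144·x^4 + 96·x^5)·Dx  (order 1).
h: a_k = 16, 88, 336, 1132, 3690, 11157, …
ICs: h(0) = 16.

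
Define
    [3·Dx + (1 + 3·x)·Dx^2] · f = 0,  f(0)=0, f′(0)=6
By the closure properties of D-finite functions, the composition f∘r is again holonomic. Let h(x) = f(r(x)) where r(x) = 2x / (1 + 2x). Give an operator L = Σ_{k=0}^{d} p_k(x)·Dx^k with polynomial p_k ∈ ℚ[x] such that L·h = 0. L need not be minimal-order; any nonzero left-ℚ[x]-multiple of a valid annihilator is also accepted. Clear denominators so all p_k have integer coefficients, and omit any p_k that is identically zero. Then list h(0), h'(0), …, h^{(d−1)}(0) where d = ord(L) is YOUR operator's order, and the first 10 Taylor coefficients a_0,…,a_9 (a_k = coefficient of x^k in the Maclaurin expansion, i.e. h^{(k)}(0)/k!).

f: a_k = 0, 6, -9, 18, -81/2, 486/5, -243, 4374/7, -6561/4, 4374, …
L₀ from L_f via x↦r, Dx↦r'^{-1}Dx.
L = (10 + 32·x)·Dx + (1 + 10·x + 16·x^2)·Dx^2  (order 2).
h: a_k = 0, 12, -60, 336, -2040, 65472/5, -87360, 4194048/7, -4194240, 29826048, …
ICs: h(0) = 0, h′(0) = 12.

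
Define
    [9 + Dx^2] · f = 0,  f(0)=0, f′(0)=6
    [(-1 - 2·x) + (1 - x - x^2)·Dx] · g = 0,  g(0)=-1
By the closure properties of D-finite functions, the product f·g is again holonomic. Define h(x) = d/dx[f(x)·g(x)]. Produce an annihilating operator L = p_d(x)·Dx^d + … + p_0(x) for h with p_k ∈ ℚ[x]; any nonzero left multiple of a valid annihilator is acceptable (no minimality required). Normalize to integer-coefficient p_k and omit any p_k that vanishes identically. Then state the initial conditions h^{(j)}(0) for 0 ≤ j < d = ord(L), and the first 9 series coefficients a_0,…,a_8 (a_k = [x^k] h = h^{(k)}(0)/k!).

f: a_k = 0, 6, 0, -9, 0, 81/20, 0, -243/280, 0, …
g: a_k = -1, -1, -2, -3, -5, -8, -13, -21, -34, …
h₀=f·g: eliminate ⇒ L₀, order ≤ 2·1.
Derive L from L₀ (diff closure).
L = (3 - 162·x - 81·x^2 + 162·x^3 + 81·x^4) + (-12 - 6·x + 54·x^2 + 36·x^3)·Dx + (7 - 16·x - 7·x^2 + 18·x^3 + 9·x^4)·Dx^2  (order 2).
h: a_k = -6, -12, -9, -36, -321/4, -1503/10, -2253/8, -18279/35, -425871/448, …
ICs: h(0) = -6, h′(0) = -12.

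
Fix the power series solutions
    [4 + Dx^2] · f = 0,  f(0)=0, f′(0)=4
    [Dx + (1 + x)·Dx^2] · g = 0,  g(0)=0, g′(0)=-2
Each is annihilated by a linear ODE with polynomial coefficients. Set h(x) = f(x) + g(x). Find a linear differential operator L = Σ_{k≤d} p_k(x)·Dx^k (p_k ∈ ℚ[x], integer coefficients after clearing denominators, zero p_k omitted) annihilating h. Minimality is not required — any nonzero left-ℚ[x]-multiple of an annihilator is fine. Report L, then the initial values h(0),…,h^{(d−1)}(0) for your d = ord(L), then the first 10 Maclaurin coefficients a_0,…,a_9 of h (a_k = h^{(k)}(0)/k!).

f: a_k = 0, 4, 0, -8/3, 0, 8/15, 0, -16/315, 0, 8/2835, …
g: a_k = 0, -2, 1, -2/3, 1/2, -2/5, 1/3, -2/7, 1/4, -2/9, …
L₀ := lclm(L_f,L_g); ord L₀ ≤ 2+2.
L = (20 + 16·x + 8·x^2)·Dx + (12 + 28·x + 24·x^2 + 8·x^3)·Dx^2 + (5 + 4·x + 2·x^2)·Dx^3 + (3 + 7·x + 6·x^2 + 2·x^3)·Dx^4  (order 4).
h: a_k = 0, 2, 1, -10/3, 1/2, 2/15, 1/3, -106/315, 1/4, -622/2835, …
ICs: h(0) = 0, h′(0) = 2, h′′(0) = 2, h′′′(0) = -20.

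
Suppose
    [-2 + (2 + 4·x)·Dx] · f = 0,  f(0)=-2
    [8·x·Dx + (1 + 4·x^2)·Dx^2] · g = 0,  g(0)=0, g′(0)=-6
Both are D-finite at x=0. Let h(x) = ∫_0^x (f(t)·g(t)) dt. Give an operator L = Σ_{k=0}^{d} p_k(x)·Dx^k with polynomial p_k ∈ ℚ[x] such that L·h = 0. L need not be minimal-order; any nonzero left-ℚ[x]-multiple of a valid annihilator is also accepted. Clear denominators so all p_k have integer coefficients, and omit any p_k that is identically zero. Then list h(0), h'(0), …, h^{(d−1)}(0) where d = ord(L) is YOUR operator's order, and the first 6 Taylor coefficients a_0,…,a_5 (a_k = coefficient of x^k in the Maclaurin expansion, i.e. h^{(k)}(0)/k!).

f: a_k = -2, -2, 1, -1, 5/4, -7/4, …
g: a_k = 0, -6, 0, 8, 0, -96/5, …
Product ⇒ symmetric product L₀, ord ≤ 2.
h=∫₀ˣh₀: take L = L₀·Dx.
L = (3 - 8·x - 4·x^2)·Dx + (-2 + 4·x + 24·x^2 + 16·x^3)·Dx^2 + (1 + 4·x + 8·x^2 + 16·x^3 + 16·x^4)·Dx^3  (order 3).
h: a_k = 0, 0, 6, 4, -11/2, -2, …
ICs: h(0) = 0, h′(0) = 0, h′′(0) = 12.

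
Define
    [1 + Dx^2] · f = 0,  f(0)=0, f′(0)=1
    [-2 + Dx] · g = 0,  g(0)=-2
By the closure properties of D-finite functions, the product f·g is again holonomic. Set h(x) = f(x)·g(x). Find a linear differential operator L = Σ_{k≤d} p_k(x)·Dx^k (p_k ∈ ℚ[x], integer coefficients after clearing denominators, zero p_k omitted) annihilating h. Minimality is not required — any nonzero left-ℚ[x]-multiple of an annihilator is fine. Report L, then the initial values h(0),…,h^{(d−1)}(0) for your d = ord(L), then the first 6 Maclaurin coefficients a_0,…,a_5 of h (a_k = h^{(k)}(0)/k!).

f: a_k = 0, 1, 0, -1/6, 0, 1/120, …
g: a_k = -2, -4, -4, -8/3, -4/3, -8/15, …
L₀ := L_f ⊗_s L_g (sym. prod.), ord ≤ 2.
L = 5 - 4·Dx + Dx^2  (order 2).
h: a_k = 0, -2, -4, -11/3, -2, -41/60, …
ICs: h(0) = 0, h′(0) = -2.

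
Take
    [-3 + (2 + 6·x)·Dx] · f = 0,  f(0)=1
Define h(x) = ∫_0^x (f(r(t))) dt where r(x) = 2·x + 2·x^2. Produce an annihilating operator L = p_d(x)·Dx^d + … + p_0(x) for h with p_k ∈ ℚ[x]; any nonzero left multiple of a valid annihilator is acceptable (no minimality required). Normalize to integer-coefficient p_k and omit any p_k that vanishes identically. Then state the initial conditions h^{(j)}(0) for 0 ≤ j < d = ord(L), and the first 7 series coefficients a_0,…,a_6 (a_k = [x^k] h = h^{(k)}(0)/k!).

f: a_k = 1, 3/2, -9/8, 27/16, -405/128, 1701/256, -15309/1024, …
Substitute x→r, Dx→(1/r')Dx; clear ⇒ L₀.
h=∫₀ˣh₀: take L = L₀·Dx.
L = (-3 - 6·x)·Dx + (1 + 6·x + 6·x^2)·Dx^2  (order 2).
h: a_k = 0, 1, 3/2, -1/2, 9/8, -117/40, 135/16, …
ICs: h(0) = 0, h′(0) = 1.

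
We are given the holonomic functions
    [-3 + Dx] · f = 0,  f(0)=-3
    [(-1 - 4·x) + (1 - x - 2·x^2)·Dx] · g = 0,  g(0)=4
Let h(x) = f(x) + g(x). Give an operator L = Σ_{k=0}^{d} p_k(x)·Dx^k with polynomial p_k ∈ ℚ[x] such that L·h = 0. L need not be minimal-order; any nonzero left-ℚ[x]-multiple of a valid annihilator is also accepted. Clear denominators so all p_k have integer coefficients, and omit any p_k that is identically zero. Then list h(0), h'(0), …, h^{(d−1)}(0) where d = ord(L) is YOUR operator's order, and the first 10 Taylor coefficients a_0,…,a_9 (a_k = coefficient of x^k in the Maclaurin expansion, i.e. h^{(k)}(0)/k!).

L = (9 + 9·x + 126·x^2 + 72·x^3) + (3 - 30·x - 51·x^2 + 36·x^3 + 36·x^4)·Dx + (-2 + 9·x + 3·x^2 - 20·x^3 - 12·x^4)·Dx^2  (order 2).
h: a_k = 1, -5, -3/2, 13/2, 271/8, 3117/40, 13517/80, 189671/560, 3062133/4480, 6109991/4480, …
ICs: h(0) = 1, h′(0) = -5.

f: a_k = -3, -9, -27/2, -27/2, -81/8, -243/40, -243/80, -729/560, -2187/4480, -729/4480, …
g: a_k = 4, 4, 12, 20, 44, 84, 172, 340, 684, 1364, …
h₀=f+g: left-lcm gives L₀, ord ≤ 2.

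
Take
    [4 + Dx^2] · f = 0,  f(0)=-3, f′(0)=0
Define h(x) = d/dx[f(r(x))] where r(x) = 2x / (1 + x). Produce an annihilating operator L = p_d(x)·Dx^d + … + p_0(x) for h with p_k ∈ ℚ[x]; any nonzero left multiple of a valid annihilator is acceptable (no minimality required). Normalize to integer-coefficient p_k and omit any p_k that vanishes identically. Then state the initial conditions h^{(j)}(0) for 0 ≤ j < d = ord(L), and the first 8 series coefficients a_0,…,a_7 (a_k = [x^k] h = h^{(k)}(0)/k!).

L = (22 + 12·x + 6·x^2) + (6 + 18·x + 18·x^2 + 6·x^3)·Dx + (1 + 4·x + 6·x^2 + 4·x^3 + x^4)·Dx^2  (order 2).
h: a_k = 0, 48, -144, 160, 160, -5488/5, 13776/5, -100544/21, …
ICs: h(0) = 0, h′(0) = 48.

f: a_k = -3, 0, 6, 0, -2, 0, 4/15, 0, …
Change of var in L_f (x↦r) gives L₀.
Derive L from L₀ (diff closure).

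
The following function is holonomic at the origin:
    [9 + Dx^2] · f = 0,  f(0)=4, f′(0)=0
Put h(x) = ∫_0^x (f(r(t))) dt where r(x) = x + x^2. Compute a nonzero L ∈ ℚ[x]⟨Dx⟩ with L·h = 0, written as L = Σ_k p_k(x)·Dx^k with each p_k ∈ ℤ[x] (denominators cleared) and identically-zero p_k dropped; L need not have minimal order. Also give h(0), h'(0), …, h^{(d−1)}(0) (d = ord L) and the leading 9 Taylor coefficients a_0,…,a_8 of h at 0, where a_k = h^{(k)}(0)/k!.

f: a_k = 4, 0, -18, 0, 27/2, 0, -81/20, 0, 729/1120, …
h₀=f(r): pull back L_f along r ⇒ L₀.
Integrate: L := L₀·Dx.
L = (9 + 54·x + 108·x^2 + 72·x^3)·Dx - 2·Dx^2 + (1 + 2·x)·Dx^3  (order 3).
h: a_k = 0, 4, 0, -6, -9, -9/10, 9, 1539/140, 297/80, …
ICs: h(0) = 0, h′(0) = 4, h′′(0) = 0.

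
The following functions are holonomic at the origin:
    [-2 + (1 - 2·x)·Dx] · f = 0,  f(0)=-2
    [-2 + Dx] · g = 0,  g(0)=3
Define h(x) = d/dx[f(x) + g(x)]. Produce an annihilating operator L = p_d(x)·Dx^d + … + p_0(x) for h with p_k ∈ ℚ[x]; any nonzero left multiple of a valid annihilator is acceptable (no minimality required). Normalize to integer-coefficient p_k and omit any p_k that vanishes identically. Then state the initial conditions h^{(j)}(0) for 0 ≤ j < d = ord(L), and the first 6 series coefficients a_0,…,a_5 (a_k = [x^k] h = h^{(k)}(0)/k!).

L = (16 + 16·x) + (-10 - 8·x + 8·x^2)·Dx + (1 - 4·x^2)·Dx^2  (order 2).
h: a_k = 2, -4, -36, -120, -316, -3832/5, …
ICs: h(0) = 2, h′(0) = -4.

f: a_k = -2, -4, -8, -16, -32, -64, …
g: a_k = 3, 6, 6, 4, 2, 4/5, …
h₀=f+g: left-lcm gives L₀, ord ≤ 2.
h₀' ⇒ L via d/dx closure of L₀.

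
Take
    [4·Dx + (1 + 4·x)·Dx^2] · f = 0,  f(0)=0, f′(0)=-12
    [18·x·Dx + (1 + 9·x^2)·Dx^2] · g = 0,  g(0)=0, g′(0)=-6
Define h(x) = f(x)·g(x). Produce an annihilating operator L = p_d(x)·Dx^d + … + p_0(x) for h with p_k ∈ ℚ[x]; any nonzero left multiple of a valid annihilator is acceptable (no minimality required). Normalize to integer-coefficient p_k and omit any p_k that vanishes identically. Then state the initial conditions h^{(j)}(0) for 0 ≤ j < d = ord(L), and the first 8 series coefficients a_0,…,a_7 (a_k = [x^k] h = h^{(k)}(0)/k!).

L = (2448 + 17280·x + 76464·x^2 + 518400·x^3 + 1399680·x^4 + 2426112·x^5 + 1679616·x^7)·Dx + (452 + 10800·x + 98028·x^2 + 491184·x^3 + 1840320·x^4 + 4339008·x^5 + 6531840·x^6 + 1259712·x^7 + 5878656·x^8)·Dx^2 + (136 + 1912·x + 18576·x^2 + 103608·x^3 + 389448·x^4 + 1100304·x^5 + 2239488·x^6 + 3277584·x^7 + 1259712·x^8 + 3359232·x^9)·Dx^3 + (13 + 176·x + 1234·x^2 + 6048·x^3 + 22833·x^4 + 68688·x^5 + 154224·x^6 + 279936·x^7 + 399492·x^8 + 209952·x^9 + 419904·x^10)·Dx^4  (order 4).
h: a_k = 0, 0, 72, -144, 168, -720, 18504/5, -55824/5, …
ICs: h(0) = 0, h′(0) = 0, h′′(0) = 144, h′′′(0) = -864.

f: a_k = 0, -12, 24, -64, 192, -3072/5, 2048, -49152/7, …
g: a_k = 0, -6, 0, 18, 0, -486/5, 0, 4374/7, …
f·g: L₀ = L_f ⊗_s L_g, ord ≤ 2·2.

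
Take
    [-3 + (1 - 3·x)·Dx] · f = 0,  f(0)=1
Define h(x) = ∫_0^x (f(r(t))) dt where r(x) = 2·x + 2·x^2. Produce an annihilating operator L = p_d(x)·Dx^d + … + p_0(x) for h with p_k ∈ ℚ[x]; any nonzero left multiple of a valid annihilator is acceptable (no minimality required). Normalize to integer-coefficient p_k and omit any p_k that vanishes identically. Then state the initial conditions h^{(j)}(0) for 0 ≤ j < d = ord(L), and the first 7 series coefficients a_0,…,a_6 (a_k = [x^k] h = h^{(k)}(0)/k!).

f: a_k = 1, 3, 9, 27, 81, 243, 729, …
Substitute x→r, Dx→(1/r')Dx; clear ⇒ L₀.
h=∫h₀ ⇒ L = L₀·Dx.
L = (6 + 12·x)·Dx + (-1 + 6·x + 6·x^2)·Dx^2  (order 2).
h: a_k = 0, 1, 3, 14, 72, 396, 2268, …
ICs: h(0) = 0, h′(0) = 1.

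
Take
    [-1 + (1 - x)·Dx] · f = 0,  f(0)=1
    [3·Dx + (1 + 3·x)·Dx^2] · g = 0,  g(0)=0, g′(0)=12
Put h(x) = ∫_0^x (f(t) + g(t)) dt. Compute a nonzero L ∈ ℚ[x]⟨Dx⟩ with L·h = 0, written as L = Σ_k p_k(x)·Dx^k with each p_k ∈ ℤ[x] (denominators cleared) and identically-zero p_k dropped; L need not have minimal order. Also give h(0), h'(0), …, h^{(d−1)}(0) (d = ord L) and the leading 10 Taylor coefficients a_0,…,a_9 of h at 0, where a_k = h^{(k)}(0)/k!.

L = (54 + 18·x)·Dx^2 + (-12 + 72·x + 36·x^2)·Dx^3 + (-5 - 13·x + 9·x^2 + 9·x^3)·Dx^4  (order 4).
h: a_k = 0, 1, 13/2, -17/3, 37/4, -16, 977/30, -485/7, 8755/56, -6559/18, …
ICs: h(0) = 0, h′(0) = 1, h′′(0) = 13, h′′′(0) = -34.

f: a_k = 1, 1, 1, 1, 1, 1, 1, 1, 1, 1, …
g: a_k = 0, 12, -18, 36, -81, 972/5, -486, 8748/7, -6561/2, 8748, …
Weyl lclm of L_f,L_g ⇒ L₀ (ord ≤ 3).
h=∫h₀ ⇒ L = L₀·Dx.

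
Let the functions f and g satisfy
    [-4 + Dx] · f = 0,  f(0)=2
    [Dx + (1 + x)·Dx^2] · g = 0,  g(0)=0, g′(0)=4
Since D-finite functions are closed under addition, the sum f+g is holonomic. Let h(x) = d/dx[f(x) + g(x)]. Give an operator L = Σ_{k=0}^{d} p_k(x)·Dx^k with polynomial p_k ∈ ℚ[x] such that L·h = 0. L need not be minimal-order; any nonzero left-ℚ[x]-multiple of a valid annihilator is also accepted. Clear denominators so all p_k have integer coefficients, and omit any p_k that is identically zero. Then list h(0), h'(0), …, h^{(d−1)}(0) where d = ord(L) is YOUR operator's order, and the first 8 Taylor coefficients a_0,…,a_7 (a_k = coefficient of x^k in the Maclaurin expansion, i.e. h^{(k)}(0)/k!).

L = (-24 - 16·x) + (-14 - 32·x - 16·x^2)·Dx + (5 + 9·x + 4·x^2)·Dx^2  (order 2).
h: a_k = 12, 28, 68, 244/3, 268/3, 964/15, 2228/45, 6932/315, …
ICs: h(0) = 12, h′(0) = 28.

f: a_k = 2, 8, 16, 64/3, 64/3, 256/15, 512/45, 2048/315, …
g: a_k = 0, 4, -2, 4/3, -1, 4/5, -2/3, 4/7, …
Sum ⇒ L₀ = lclm(L_f,L_g) in ℚ(x)⟨Dx⟩.
h=h₀': d/dx-closure on L₀ ⇒ L.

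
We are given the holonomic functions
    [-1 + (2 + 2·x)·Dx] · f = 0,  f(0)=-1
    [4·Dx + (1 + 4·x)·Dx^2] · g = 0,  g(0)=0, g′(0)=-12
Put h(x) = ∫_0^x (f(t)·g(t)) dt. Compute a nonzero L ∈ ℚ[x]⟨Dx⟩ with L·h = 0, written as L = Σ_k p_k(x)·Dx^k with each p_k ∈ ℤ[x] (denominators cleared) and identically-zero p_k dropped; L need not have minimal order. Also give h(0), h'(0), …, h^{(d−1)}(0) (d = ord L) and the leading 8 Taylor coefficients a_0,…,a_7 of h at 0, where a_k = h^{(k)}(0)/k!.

L = (-5 + 4·x)·Dx + (12 + 12·x)·Dx^2 + (4 + 24·x + 36·x^2 + 16·x^3)·Dx^3  (order 3).
h: a_k = 0, 0, 6, -6, 101/8, -125/4, 81349/960, -547691/2240, …
ICs: h(0) = 0, h′(0) = 0, h′′(0) = 12.

f: a_k = -1, -1/2, 1/8, -1/16, 5/128, -7/256, 21/1024, -33/2048, …
g: a_k = 0, -12, 24, -64, 192, -3072/5, 2048, -49152/7, …
Product ⇒ symmetric product L₀, ord ≤ 2.
h=∫₀ˣh₀: take L = L₀·Dx.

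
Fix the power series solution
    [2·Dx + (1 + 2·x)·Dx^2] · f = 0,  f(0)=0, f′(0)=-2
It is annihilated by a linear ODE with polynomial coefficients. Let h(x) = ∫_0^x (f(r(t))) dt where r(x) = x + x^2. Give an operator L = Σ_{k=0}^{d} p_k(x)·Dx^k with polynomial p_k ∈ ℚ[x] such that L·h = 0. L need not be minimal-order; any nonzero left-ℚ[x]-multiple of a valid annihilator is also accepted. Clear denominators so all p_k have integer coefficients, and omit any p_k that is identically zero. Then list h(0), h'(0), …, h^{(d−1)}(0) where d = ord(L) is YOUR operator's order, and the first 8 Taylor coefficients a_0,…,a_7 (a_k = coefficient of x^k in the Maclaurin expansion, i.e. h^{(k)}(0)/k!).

f: a_k = 0, -2, 2, -8/3, 4, -32/5, 32/3, -128/7, …
Change of var in L_f (x↦r) gives L₀.
∫: right-multiply L₀ by Dx.
L = (4·x + 4·x^2)·Dx^2 + (1 + 4·x + 6·x^2 + 4·x^3)·Dx^3  (order 3).
h: a_k = 0, 0, -1, 0, 1/3, -2/5, 4/15, 0, …
ICs: h(0) = 0, h′(0) = 0, h′′(0) = -2.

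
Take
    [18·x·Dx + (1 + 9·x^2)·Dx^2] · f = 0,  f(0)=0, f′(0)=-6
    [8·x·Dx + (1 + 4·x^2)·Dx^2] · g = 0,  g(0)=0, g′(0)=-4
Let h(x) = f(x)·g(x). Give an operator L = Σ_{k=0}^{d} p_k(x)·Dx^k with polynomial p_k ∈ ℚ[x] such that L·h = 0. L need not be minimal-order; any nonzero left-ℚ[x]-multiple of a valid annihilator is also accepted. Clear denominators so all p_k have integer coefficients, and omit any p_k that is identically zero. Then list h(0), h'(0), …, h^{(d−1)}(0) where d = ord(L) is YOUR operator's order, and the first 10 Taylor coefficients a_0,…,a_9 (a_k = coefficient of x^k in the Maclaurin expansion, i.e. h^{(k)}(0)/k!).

f: a_k = 0, -6, 0, 18, 0, -486/5, 0, 4374/7, 0, -4374, …
g: a_k = 0, -4, 0, 16/3, 0, -64/5, 0, 256/7, 0, -1024/9, …
Product ⇒ symmetric product L₀, ord ≤ 4.
L = (-864·x - 18720·x^3 - 82944·x^5 + 134784·x^7 + 1119744·x^9)·Dx + (-52 - 3036·x^2 - 33696·x^4 - 72576·x^6 + 471744·x^8 + 1679616·x^10)·Dx^2 + (-104·x - 2072·x^3 - 11232·x^5 + 13968·x^7 + 269568·x^9 + 559872·x^11)·Dx^3 + (-1 - 26·x^2 - 205·x^4 + 7380·x^8 + 33696·x^10 + 46656·x^12)·Dx^4  (order 4).
h: a_k = 0, 0, 24, 0, -104, 0, 2808/5, 0, -121368/35, 0, …
ICs: h(0) = 0, h′(0) = 0, h′′(0) = 48, h′′′(0) = 0.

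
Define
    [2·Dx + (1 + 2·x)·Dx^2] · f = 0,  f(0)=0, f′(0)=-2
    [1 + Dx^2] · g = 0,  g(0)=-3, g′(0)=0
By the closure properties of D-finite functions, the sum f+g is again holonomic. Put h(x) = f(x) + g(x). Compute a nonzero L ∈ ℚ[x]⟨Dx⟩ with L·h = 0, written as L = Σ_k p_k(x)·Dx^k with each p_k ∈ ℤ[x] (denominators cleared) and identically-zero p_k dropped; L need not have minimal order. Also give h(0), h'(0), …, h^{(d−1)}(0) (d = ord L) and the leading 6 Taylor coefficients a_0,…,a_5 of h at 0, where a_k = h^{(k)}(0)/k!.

f: a_k = 0, -2, 2, -8/3, 4, -32/5, …
g: a_k = -3, 0, 3/2, 0, -1/8, 0, …
Sum ⇒ L₀ = lclm(L_f,L_g) in ℚ(x)⟨Dx⟩.
L = (50 + 8·x + 8·x^2)·Dx + (9 + 22·x + 12·x^2 + 8·x^3)·Dx^2 + (50 + 8·x + 8·x^2)·Dx^3 + (9 + 22·x + 12·x^2 + 8·x^3)·Dx^4  (order 4).
h: a_k = -3, -2, 7/2, -8/3, 31/8, -32/5, …
ICs: h(0) = -3, h′(0) = -2, h′′(0) = 7, h′′′(0) = -16.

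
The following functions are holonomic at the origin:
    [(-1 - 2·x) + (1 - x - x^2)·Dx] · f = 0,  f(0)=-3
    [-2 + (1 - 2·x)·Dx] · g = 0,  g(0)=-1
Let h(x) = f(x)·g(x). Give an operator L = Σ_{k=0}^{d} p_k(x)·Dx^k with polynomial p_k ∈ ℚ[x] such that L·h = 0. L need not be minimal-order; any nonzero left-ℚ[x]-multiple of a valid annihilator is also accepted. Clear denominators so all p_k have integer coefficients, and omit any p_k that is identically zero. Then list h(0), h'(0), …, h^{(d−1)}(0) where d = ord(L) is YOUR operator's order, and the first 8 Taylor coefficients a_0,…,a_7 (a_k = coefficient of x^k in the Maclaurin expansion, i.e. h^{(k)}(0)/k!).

f: a_k = -3, -3, -6, -9, -15, -24, -39, -63, …
g: a_k = -1, -2, -4, -8, -16, -32, -64, -128, …
L₀ := L_f ⊗_s L_g (sym. prod.), ord ≤ 1.
L = (-3 + 2·x + 6·x^2) + (1 - 3·x + x^2 + 2·x^3)·Dx  (order 1).
h: a_k = 3, 9, 24, 57, 129, 282, 603, 1269, …
ICs: h(0) = 3.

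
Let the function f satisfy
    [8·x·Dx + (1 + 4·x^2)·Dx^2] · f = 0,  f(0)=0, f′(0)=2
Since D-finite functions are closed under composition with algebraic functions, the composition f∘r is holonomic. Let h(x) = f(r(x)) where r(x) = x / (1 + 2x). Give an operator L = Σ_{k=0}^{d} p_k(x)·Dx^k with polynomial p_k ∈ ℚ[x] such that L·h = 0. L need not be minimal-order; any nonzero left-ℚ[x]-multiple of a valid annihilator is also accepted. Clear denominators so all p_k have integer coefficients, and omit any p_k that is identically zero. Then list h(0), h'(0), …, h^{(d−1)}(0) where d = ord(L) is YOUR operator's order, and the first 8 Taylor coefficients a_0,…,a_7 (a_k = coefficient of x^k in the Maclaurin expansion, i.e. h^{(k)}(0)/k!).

f: a_k = 0, 2, 0, -8/3, 0, 32/5, 0, -128/7, …
f∘r: x↦r, Dx↦Dx/r' in L_f ⇒ L₀.
L = (4 + 16·x)·Dx + (1 + 4·x + 8·x^2)·Dx^2  (order 2).
h: a_k = 0, 2, -4, 16/3, 0, -128/5, 256/3, -1024/7, …
ICs: h(0) = 0, h′(0) = 2.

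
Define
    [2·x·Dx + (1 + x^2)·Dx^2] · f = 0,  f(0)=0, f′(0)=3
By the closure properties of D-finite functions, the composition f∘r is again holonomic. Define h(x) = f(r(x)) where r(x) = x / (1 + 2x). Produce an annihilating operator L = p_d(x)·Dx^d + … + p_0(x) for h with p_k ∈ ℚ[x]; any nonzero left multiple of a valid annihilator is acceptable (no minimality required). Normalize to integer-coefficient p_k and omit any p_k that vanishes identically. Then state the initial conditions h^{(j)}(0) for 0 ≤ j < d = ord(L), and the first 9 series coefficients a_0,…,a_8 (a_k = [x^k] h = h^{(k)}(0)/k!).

L = (4 + 10·x)·Dx + (1 + 4·x + 5·x^2)·Dx^2  (order 2).
h: a_k = 0, 3, -6, 11, -18, 123/5, -22, -87/7, 126, …
ICs: h(0) = 0, h′(0) = 3.

f: a_k = 0, 3, 0, -1, 0, 3/5, 0, -3/7, 0, …
Change of var in L_f (x↦r) gives L₀.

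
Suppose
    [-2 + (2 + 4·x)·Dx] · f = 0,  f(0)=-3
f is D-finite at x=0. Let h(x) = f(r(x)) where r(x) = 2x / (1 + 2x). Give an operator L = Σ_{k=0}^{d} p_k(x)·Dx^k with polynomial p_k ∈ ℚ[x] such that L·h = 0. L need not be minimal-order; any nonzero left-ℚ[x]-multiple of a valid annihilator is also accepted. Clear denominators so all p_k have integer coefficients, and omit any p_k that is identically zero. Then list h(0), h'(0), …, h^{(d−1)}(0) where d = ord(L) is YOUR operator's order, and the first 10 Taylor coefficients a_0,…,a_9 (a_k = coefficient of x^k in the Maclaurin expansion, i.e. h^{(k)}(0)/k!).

f: a_k = -3, -3, 3/2, -3/2, 15/8, -21/8, 63/16, -99/16, 1287/128, -2145/128, …
f∘r: x↦r, Dx↦Dx/r' in L_f ⇒ L₀.
L = -2 + (1 + 8·x + 12·x^2)·Dx  (order 1).
h: a_k = -3, -6, 18, -60, 222, -900, 3924, -18072, 86670, -428388, …
ICs: h(0) = -3.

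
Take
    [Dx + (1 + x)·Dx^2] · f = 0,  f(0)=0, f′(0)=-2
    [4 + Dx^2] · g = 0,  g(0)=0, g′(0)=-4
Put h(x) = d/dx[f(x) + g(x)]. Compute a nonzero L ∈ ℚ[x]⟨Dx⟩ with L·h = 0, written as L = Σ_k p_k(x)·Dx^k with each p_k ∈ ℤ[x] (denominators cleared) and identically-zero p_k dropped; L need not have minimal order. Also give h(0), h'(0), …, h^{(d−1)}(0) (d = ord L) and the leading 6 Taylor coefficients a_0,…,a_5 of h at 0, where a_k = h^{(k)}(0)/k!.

f: a_k = 0, -2, 1, -2/3, 1/2, -2/5, …
g: a_k = 0, -4, 0, 8/3, 0, -8/15, …
h₀=f+g: left-lcm gives L₀, ord ≤ 4.
Derive L from L₀ (diff closure).
L = (20 + 16·x + 8·x^2) + (12 + 28·x + 24·x^2 + 8·x^3)·Dx + (5 + 4·x + 2·x^2)·Dx^2 + (3 + 7·x + 6·x^2 + 2·x^3)·Dx^3  (order 3).
h: a_k = -6, 2, 6, 2, -14/3, 2, …
ICs: h(0) = -6, h′(0) = 2, h′′(0) = 12.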